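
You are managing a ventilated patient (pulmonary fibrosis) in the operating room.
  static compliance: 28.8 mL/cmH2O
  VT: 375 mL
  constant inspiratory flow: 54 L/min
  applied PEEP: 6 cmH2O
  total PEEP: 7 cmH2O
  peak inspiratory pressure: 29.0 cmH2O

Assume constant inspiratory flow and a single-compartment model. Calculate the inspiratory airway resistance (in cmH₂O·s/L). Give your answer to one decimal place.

10.0

Flow: 54 L/min ÷ 60 = 0.9 L/s.
Total PEEP = 7 cmH2O (set 6 + intrinsic 1); this is the baseline alveolar pressure.
Equation of motion (constant flow): PIP = Vt/C + R·V̇ + PEEP.
R·V̇ = PIP − Vt/C − PEEP = 29.0 − 375/28.8 − 7 = 29.0 − 13.021 − 7 = 8.979 cmH2O.
R = 8.979 / 0.9 = 9.977 cmH2O·s/L.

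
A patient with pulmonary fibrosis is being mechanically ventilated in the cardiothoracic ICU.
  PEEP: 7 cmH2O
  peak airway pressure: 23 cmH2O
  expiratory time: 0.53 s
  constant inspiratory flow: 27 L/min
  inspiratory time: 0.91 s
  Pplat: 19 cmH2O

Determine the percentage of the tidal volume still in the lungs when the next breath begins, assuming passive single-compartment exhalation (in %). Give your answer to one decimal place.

Flow: 27 L/min ÷ 60 = 0.45 L/s.
Vt = flow × Ti = 0.45 L/s × 0.91 s × 1000 mL/L = 409.5 mL.
R = (PIP − Pplat)/V̇ = (23 − 19) / 0.45 = 4.0/0.45 = 8.889 cmH2O·s/L.
C = Vt/(Pplat − PEEP) = 409.5 / (19 − 7) = 409.5/12.0 = 34.125 mL/cmH2O.
τ = R × C = 8.889 × 0.03413 L/cmH2O = 0.3034 s.
Fraction remaining at end-expiration = e^(−Te/τ) = e^(−0.53/0.3034) = 0.1743 → 17.43%.

17.4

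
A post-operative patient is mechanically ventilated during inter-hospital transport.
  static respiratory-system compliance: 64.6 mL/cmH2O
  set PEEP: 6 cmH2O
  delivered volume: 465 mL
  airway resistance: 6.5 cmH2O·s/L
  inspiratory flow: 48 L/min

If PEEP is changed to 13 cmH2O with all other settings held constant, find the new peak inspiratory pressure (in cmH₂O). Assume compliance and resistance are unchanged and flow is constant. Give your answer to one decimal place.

Flow: 48 L/min ÷ 60 = 0.8 L/s.
PIP = Vt/C + R·V̇ + PEEP (constant-flow equation of motion).
Only the baseline term changes: ΔPIP = ΔPEEP = 13 − 6 = 7.0 cmH2O.
Original PIP = 465/64.6 + 6.5×0.8 + 6 = 18.398 cmH2O; new PIP = 18.398 + (7.0) = 25.398 cmH2O.

25.4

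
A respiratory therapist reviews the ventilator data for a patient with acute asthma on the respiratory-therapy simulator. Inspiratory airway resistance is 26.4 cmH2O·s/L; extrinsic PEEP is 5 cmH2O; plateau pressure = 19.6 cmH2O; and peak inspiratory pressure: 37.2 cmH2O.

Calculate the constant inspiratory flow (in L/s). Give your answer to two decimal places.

flow = (PIP − Pplat) / Raw = 17.6 / 26.4 = 0.6667 L/s.

0.67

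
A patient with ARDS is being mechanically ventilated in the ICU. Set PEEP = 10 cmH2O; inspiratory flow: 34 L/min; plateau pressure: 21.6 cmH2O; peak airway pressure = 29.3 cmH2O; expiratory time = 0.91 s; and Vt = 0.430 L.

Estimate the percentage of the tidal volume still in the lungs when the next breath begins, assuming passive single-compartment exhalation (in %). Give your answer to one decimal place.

Flow: 34 L/min ÷ 60 = 0.5667 L/s.
R = (PIP − Pplat)/V̇ = (29.3 − 21.6) / 0.5667 = 7.7/0.5667 = 13.587 cmH2O·s/L.
C = Vt/(Pplat − PEEP) = 430.0 / (21.6 − 10) = 430.0/11.6 = 37.069 mL/cmH2O.
τ = R × C = 13.587 × 0.03707 L/cmH2O = 0.5037 s.
Fraction remaining at end-expiration = e^(−Te/τ) = e^(−0.91/0.5037) = 0.1642 → 16.42%.

16.4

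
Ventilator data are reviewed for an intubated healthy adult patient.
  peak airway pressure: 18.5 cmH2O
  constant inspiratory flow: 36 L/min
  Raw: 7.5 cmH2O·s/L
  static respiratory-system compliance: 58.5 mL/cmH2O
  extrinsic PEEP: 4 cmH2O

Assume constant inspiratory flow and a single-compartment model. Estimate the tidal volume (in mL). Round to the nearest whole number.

Flow: 36 L/min ÷ 60 = 0.6 L/s.
Equation of motion (constant flow): PIP = Vt/C + R·V̇ + PEEP.
Vt/C = PIP − R·V̇ − PEEP = 18.5 − 4.5 − 4 = 10.0 cmH2O.
Vt = C × 10.0 = 58.5 × 10.0 = 585.0 mL.

585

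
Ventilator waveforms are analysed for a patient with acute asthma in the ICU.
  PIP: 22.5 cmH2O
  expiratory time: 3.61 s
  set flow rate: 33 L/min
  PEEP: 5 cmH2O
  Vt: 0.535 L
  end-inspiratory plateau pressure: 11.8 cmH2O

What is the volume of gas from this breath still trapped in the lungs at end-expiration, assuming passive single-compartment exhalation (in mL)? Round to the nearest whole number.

Flow: 33 L/min ÷ 60 = 0.55 L/s.
R = (PIP − Pplat)/V̇ = (22.5 − 11.8) / 0.55 = 10.7/0.55 = 19.455 cmH2O·s/L.
C = Vt/(Pplat − PEEP) = 535.0 / (11.8 − 5) = 535.0/6.8 = 78.676 mL/cmH2O.
τ = R × C = 19.455 × 0.07868 L/cmH2O = 1.531 s.
Fraction remaining = e^(−Te/τ) = e^(−3.61/1.531) = 0.09462.
Trapped volume = 535.0 × 0.09462 = 50.622 mL.

51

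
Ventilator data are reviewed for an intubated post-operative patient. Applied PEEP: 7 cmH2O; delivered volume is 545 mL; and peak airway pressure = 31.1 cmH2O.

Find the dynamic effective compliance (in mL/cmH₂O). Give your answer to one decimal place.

Dynamic compliance = Vt / (PIP − PEEP) = 545 / (31.1 − 7) = 545 / 24.1 = 22.614 mL/cmH2O.

22.6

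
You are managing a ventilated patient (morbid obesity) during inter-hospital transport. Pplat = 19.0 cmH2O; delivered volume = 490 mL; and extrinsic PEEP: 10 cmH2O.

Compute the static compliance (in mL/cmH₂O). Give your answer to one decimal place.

Cstat = Vt / (Pplat − PEEP) = 490 / (19.0 − 10) = 490 / 9.0 = 54.444 mL/cmH2O.

54.4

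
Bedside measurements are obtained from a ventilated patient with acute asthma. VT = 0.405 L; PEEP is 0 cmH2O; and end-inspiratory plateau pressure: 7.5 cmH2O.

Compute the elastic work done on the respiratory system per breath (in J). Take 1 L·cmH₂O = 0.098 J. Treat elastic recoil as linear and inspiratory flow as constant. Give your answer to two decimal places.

0.15

Elastic work ≈ ½ × (Pplat − PEEP) × Vt = 0.5 × (7.5 − 0) × 0.405 L = 0.5 × 7.5 × 0.405 = 1.519 L·cmH2O.
× 0.098 J/(L·cmH2O) → 0.1489 J.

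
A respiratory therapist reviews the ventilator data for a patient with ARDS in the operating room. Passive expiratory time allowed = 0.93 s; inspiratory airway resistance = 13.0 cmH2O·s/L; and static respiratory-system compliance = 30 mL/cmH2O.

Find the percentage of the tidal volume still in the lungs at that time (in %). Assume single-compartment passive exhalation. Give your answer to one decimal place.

τ = R × C = 13.0 × 30 mL/cmH2O = 13.0 × 0.030 L/cmH2O = 0.39 s.
Passive exhalation: V(t)/V₀ = e^(−t/τ) = e^(−0.93/0.39) = 0.09212.
Fraction remaining = 0.09212 → 9.212%.

9.2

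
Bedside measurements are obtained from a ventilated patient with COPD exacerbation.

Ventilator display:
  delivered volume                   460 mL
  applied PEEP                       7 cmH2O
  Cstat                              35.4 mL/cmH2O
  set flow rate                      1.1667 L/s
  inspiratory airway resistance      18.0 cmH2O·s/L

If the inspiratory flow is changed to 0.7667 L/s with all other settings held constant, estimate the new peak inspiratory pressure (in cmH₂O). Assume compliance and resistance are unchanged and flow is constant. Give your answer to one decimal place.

33.8

PIP = Vt/C + R·V̇ + PEEP (constant-flow equation of motion).
Only the resistive term changes: ΔPIP = R × ΔV̇ = 18.0 × (0.7667 − 1.1667) = 18.0 × -0.4 = -7.2 cmH2O.
Original PIP = 460/35.4 + 18.0×1.1667 + 7 = 40.995 cmH2O; new PIP = 40.995 + (-7.2) = 33.795 cmH2O.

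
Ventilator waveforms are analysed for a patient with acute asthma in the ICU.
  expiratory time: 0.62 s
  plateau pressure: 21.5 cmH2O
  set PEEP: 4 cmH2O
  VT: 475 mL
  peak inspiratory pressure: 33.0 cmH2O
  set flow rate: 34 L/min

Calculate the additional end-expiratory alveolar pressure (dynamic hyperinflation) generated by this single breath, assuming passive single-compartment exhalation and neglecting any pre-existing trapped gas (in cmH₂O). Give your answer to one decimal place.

Flow: 34 L/min ÷ 60 = 0.5667 L/s.
R = (PIP − Pplat)/V̇ = (33.0 − 21.5) / 0.5667 = 11.5/0.5667 = 20.293 cmH2O·s/L.
C = Vt/(Pplat − PEEP) = 475.0 / (21.5 − 4) = 475.0/17.5 = 27.143 mL/cmH2O.
τ = R × C = 20.293 × 0.02714 L/cmH2O = 0.5508 s.
Fraction remaining = e^(−Te/τ) = e^(−0.62/0.5508) = 0.3244; trapped volume = 475.0 × 0.3244 = 154.09 mL.
Additional alveolar pressure from trapping ≈ V_trapped / C = 154.09 / 27.143 = 5.677 cmH2O.

5.7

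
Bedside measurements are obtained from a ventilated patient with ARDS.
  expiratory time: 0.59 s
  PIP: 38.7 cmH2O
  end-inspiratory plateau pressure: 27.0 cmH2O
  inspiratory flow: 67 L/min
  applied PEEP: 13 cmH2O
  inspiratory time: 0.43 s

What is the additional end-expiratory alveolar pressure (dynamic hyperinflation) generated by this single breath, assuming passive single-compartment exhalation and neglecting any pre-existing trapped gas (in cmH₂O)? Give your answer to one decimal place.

Flow: 67 L/min ÷ 60 = 1.1167 L/s.
Vt = flow × Ti = 1.1167 L/s × 0.43 s × 1000 mL/L = 480.18 mL.
R = (PIP − Pplat)/V̇ = (38.7 − 27.0) / 1.1167 = 11.7/1.1167 = 10.477 cmH2O·s/L.
C = Vt/(Pplat − PEEP) = 480.18 / (27.0 − 13) = 480.18/14.0 = 34.299 mL/cmH2O.
τ = R × C = 10.477 × 0.0343 L/cmH2O = 0.3594 s.
Fraction remaining = e^(−Te/τ) = e^(−0.59/0.3594) = 0.1937; trapped volume = 480.18 × 0.1937 = 93.011 mL.
Additional alveolar pressure from trapping ≈ V_trapped / C = 93.011 / 34.299 = 2.712 cmH2O.

2.7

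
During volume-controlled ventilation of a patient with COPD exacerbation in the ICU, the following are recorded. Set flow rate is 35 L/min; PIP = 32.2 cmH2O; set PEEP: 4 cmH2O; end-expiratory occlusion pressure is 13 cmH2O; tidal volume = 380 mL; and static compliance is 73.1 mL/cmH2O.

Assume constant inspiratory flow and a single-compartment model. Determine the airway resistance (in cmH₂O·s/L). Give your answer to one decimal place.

24.0

Flow: 35 L/min ÷ 60 = 0.5833 L/s.
Total PEEP = 13 cmH2O (set 4 + intrinsic 9); this is the baseline alveolar pressure.
Equation of motion (constant flow): PIP = Vt/C + R·V̇ + PEEP.
R·V̇ = PIP − Vt/C − PEEP = 32.2 − 380/73.1 − 13 = 32.2 − 5.198 − 13 = 14.002 cmH2O.
R = 14.002 / 0.5833 = 24.005 cmH2O·s/L.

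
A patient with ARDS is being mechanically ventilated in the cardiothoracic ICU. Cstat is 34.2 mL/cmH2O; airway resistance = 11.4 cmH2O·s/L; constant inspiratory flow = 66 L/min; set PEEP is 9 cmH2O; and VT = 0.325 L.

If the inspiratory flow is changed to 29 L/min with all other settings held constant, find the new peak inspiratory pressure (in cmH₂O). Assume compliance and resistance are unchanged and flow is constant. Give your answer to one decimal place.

24.0

Flow: 66 L/min ÷ 60 = 1.1 L/s.
New flow: 29 L/min ÷ 60 = 0.4833 L/s.
PIP = Vt/C + R·V̇ + PEEP (constant-flow equation of motion).
Only the resistive term changes: ΔPIP = R × ΔV̇ = 11.4 × (0.4833 − 1.1) = 11.4 × -0.6167 = -7.03 cmH2O.
Original PIP = 325/34.2 + 11.4×1.1 + 9 = 31.043 cmH2O; new PIP = 31.043 + (-7.03) = 24.013 cmH2O.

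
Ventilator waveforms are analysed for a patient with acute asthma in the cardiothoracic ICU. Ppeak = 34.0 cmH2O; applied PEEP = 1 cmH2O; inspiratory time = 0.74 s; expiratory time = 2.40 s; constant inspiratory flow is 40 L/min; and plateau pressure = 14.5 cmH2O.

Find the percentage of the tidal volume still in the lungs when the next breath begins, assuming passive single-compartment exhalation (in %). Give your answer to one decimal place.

Flow: 40 L/min ÷ 60 = 0.6667 L/s.
Vt = flow × Ti = 0.6667 L/s × 0.74 s × 1000 mL/L = 493.36 mL.
R = (PIP − Pplat)/V̇ = (34.0 − 14.5) / 0.6667 = 19.5/0.6667 = 29.249 cmH2O·s/L.
C = Vt/(Pplat − PEEP) = 493.36 / (14.5 − 1) = 493.36/13.5 = 36.545 mL/cmH2O.
τ = R × C = 29.249 × 0.03655 L/cmH2O = 1.069 s.
Fraction remaining at end-expiration = e^(−Te/τ) = e^(−2.40/1.069) = 0.1059 → 10.59%.

10.6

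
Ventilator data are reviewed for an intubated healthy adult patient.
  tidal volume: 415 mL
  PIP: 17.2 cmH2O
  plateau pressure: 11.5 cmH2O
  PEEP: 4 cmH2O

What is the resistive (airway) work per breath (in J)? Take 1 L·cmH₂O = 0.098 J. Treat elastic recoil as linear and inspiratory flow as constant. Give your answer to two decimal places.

With constant inspiratory flow the resistive pressure is constant at PIP − Pplat = 17.2 − 11.5 = 5.7 cmH2O, so resistive work = 5.7 × 0.415 = 2.366 L·cmH2O.
× 0.098 J/(L·cmH2O) → 0.2319 J.

0.23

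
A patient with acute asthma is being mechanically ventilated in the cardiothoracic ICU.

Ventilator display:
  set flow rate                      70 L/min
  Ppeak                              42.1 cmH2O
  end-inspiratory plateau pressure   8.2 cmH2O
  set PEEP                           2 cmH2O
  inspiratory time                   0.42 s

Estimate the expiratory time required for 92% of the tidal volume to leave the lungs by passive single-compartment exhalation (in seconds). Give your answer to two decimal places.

Flow: 70 L/min ÷ 60 = 1.1667 L/s.
Vt = flow × Ti = 1.1667 L/s × 0.42 s × 1000 mL/L = 490.01 mL.
R = (PIP − Pplat)/V̇ = (42.1 − 8.2) / 1.1667 = 33.9/1.1667 = 29.056 cmH2O·s/L.
C = Vt/(Pplat − PEEP) = 490.01 / (8.2 − 2) = 490.01/6.2 = 79.034 mL/cmH2O.
τ = R × C = 29.056 × 0.07903 L/cmH2O = 2.296 s.
t = −τ·ln(1 − 0.92) = −2.296·ln(0.08) = 5.799 s.

5.80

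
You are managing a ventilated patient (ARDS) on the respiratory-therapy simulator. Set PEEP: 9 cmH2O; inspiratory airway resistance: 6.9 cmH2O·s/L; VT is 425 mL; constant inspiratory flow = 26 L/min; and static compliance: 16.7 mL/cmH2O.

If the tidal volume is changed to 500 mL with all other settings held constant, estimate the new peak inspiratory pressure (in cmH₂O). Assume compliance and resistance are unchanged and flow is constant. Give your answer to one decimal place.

Flow: 26 L/min ÷ 60 = 0.4333 L/s.
PIP = Vt/C + R·V̇ + PEEP (constant-flow equation of motion).
Only the elastic term changes: ΔPIP = ΔVt / C = (500 − 425) / 16.7 = 4.491 cmH2O.
Original PIP = 425/16.7 + 6.9×0.4333 + 9 = 37.439 cmH2O; new PIP = 37.439 + (4.491) = 41.93 cmH2O.

41.9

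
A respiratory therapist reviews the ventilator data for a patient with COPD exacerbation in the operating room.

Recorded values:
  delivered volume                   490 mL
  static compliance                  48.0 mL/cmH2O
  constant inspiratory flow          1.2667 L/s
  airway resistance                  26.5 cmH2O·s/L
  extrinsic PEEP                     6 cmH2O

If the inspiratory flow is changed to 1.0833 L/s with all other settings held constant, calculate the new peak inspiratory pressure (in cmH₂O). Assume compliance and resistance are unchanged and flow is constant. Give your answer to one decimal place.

44.9

PIP = Vt/C + R·V̇ + PEEP (constant-flow equation of motion).
Only the resistive term changes: ΔPIP = R × ΔV̇ = 26.5 × (1.0833 − 1.2667) = 26.5 × -0.1834 = -4.86 cmH2O.
Original PIP = 490/48.0 + 26.5×1.2667 + 6 = 49.776 cmH2O; new PIP = 49.776 + (-4.86) = 44.916 cmH2O.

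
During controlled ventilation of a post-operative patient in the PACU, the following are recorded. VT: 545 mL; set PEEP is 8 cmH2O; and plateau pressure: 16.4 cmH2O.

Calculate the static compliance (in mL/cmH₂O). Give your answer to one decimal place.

Cstat = Vt / (Pplat − PEEP) = 545 / (16.4 − 8) = 545 / 8.4 = 64.881 mL/cmH2O.

64.9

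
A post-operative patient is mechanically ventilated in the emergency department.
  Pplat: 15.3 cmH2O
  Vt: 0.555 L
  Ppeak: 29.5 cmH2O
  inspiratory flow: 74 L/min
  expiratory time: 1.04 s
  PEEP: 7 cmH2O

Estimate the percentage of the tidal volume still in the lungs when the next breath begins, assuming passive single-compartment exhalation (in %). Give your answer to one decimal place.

25.9

Flow: 74 L/min ÷ 60 = 1.2333 L/s.
R = (PIP − Pplat)/V̇ = (29.5 − 15.3) / 1.2333 = 14.2/1.2333 = 11.514 cmH2O·s/L.
C = Vt/(Pplat − PEEP) = 555.0 / (15.3 − 7) = 555.0/8.3 = 66.867 mL/cmH2O.
τ = R × C = 11.514 × 0.06687 L/cmH2O = 0.7699 s.
Fraction remaining at end-expiration = e^(−Te/τ) = e^(−1.04/0.7699) = 0.259 → 25.9%.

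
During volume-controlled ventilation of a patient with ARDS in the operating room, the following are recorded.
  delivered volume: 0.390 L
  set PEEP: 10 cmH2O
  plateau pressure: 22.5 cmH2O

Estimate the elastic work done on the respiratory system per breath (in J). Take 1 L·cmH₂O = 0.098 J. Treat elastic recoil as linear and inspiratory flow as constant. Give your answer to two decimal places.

Elastic work ≈ ½ × (Pplat − PEEP) × Vt = 0.5 × (22.5 − 10) × 0.390 L = 0.5 × 12.5 × 0.390 = 2.438 L·cmH2O.
× 0.098 J/(L·cmH2O) → 0.2389 J.

0.24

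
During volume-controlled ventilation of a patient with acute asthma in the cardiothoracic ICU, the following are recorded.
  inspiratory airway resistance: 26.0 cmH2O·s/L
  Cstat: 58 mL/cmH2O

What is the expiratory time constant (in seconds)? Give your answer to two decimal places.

1.51

τ = R × C = 26.0 × 58 mL/cmH2O = 26.0 × 0.058 L/cmH2O = 1.508 s.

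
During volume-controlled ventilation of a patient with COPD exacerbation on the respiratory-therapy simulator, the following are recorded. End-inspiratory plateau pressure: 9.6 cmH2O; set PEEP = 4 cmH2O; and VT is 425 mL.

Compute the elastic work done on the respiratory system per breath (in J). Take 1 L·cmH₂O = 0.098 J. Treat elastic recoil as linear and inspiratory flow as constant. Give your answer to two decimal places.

Elastic work ≈ ½ × (Pplat − PEEP) × Vt = 0.5 × (9.6 − 4) × 0.425 L = 0.5 × 5.6 × 0.425 = 1.19 L·cmH2O.
× 0.098 J/(L·cmH2O) → 0.1166 J.

0.12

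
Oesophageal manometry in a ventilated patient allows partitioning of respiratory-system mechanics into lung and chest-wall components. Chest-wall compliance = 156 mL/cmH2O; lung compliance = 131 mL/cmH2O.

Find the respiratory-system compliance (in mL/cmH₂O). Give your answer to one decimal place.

71.2

Lung and chest wall are elastances in series: 1/Crs = 1/CL + 1/Ccw.
1/Crs = 1/131 + 1/156 = 0.01404.
Crs = 71.225 mL/cmH2O.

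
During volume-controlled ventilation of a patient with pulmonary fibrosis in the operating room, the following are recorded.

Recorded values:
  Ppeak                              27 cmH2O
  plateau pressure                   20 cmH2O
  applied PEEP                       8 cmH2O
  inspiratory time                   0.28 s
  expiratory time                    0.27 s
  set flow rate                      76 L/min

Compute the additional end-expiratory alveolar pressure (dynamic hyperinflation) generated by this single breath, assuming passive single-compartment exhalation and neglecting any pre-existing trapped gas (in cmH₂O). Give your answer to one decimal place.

2.3

Flow: 76 L/min ÷ 60 = 1.2667 L/s.
Vt = flow × Ti = 1.2667 L/s × 0.28 s × 1000 mL/L = 354.68 mL.
R = (PIP − Pplat)/V̇ = (27 − 20) / 1.2667 = 7.0/1.2667 = 5.526 cmH2O·s/L.
C = Vt/(Pplat − PEEP) = 354.68 / (20 − 8) = 354.68/12.0 = 29.557 mL/cmH2O.
τ = R × C = 5.526 × 0.02956 L/cmH2O = 0.1633 s.
Fraction remaining = e^(−Te/τ) = e^(−0.27/0.1633) = 0.1914; trapped volume = 354.68 × 0.1914 = 67.886 mL.
Additional alveolar pressure from trapping ≈ V_trapped / C = 67.886 / 29.557 = 2.297 cmH2O.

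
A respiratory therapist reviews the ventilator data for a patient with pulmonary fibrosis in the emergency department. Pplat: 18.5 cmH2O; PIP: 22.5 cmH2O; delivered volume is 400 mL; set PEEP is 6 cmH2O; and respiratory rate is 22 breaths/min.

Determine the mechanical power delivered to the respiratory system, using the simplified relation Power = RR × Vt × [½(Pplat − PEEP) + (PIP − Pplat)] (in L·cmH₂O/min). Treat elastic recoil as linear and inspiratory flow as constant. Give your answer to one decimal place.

Per-breath work = Vt × [½(Pplat−PEEP) + (PIP−Pplat)] = 0.400 × [0.5×12.5 + 4.0] = 0.400 × 10.25 = 4.1 L·cmH2O.
Power = 22 × 4.1 = 90.2 L·cmH2O/min.

90.2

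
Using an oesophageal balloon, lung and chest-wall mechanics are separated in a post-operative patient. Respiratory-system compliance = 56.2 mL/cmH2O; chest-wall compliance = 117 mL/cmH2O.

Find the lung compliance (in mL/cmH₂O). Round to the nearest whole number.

1/CL = 1/Crs − 1/Ccw.
1/CL = 1/56.2 − 1/117 = 0.009247.
CL = 108.14 mL/cmH2O.

108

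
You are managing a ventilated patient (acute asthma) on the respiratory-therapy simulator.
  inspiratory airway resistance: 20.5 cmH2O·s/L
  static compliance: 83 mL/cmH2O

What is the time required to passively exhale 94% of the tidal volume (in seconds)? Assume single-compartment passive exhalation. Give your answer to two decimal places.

τ = R × C = 20.5 × 83 mL/cmH2O = 20.5 × 0.083 L/cmH2O = 1.702 s.
Exhaled fraction f = 1 − e^(−t/τ) → t = −τ·ln(1 − f) = −1.702·ln(0.06) = 4.788 s.

4.79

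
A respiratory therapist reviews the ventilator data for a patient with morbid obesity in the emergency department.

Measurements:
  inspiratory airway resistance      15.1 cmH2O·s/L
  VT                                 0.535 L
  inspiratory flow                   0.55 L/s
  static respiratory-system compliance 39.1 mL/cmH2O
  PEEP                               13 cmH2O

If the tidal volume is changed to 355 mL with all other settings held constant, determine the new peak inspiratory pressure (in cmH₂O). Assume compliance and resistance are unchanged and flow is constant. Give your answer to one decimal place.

30.4

PIP = Vt/C + R·V̇ + PEEP (constant-flow equation of motion).
Only the elastic term changes: ΔPIP = ΔVt / C = (355 − 535) / 39.1 = -4.604 cmH2O.
Original PIP = 535/39.1 + 15.1×0.55 + 13 = 34.988 cmH2O; new PIP = 34.988 + (-4.604) = 30.384 cmH2O.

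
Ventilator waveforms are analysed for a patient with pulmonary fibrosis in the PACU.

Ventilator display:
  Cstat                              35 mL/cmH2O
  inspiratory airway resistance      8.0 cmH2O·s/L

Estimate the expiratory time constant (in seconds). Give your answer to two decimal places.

τ = R × C = 8.0 × 35 mL/cmH2O = 8.0 × 0.035 L/cmH2O = 0.28 s.

0.28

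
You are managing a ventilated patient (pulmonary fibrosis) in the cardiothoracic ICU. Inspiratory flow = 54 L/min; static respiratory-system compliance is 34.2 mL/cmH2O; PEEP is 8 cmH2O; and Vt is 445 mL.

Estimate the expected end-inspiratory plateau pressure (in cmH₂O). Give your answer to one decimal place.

21.0

Pplat = PEEP + Vt / Cstat = 8 + 445 / 34.2 = 8 + 13.012 = 21.012 cmH2O.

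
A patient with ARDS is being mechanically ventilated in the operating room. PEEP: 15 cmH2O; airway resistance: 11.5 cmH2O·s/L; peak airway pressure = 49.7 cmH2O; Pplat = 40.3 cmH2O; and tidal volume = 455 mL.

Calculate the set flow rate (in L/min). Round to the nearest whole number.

flow = (PIP − Pplat) / Raw = (49.7 − 40.3) / 11.5 = 0.8174 L/s × 60 = 49.044 L/min.

49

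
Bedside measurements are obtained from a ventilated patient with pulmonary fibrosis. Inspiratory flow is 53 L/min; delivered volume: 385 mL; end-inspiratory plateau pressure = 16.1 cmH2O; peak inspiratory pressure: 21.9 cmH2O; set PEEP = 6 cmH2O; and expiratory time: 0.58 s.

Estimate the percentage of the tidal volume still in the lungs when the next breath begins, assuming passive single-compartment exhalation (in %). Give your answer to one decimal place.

9.9

Flow: 53 L/min ÷ 60 = 0.8833 L/s.
R = (PIP − Pplat)/V̇ = (21.9 − 16.1) / 0.8833 = 5.8/0.8833 = 6.566 cmH2O·s/L.
C = Vt/(Pplat − PEEP) = 385.0 / (16.1 − 6) = 385.0/10.1 = 38.119 mL/cmH2O.
τ = R × C = 6.566 × 0.03812 L/cmH2O = 0.2503 s.
Fraction remaining at end-expiration = e^(−Te/τ) = e^(−0.58/0.2503) = 0.09855 → 9.855%.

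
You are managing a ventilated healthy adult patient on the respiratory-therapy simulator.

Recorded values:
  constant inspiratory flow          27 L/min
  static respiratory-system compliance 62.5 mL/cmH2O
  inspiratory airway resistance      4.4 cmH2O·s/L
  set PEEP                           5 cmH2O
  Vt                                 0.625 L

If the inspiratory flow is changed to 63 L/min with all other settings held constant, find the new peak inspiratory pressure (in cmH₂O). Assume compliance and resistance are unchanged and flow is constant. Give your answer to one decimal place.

Flow: 27 L/min ÷ 60 = 0.45 L/s.
New flow: 63 L/min ÷ 60 = 1.05 L/s.
PIP = Vt/C + R·V̇ + PEEP (constant-flow equation of motion).
Only the resistive term changes: ΔPIP = R × ΔV̇ = 4.4 × (1.05 − 0.45) = 4.4 × 0.6 = 2.64 cmH2O.
Original PIP = 625/62.5 + 4.4×0.45 + 5 = 16.98 cmH2O; new PIP = 16.98 + (2.64) = 19.62 cmH2O.

19.6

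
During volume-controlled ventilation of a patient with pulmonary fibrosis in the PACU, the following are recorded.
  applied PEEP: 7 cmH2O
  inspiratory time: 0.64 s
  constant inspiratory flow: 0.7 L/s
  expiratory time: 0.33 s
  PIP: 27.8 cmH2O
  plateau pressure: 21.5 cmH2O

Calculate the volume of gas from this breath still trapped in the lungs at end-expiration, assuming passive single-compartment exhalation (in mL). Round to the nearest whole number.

137

Vt = flow × Ti = 0.7 L/s × 0.64 s × 1000 mL/L = 448.0 mL.
R = (PIP − Pplat)/V̇ = (27.8 − 21.5) / 0.7 = 6.3/0.7 = 9.0 cmH2O·s/L.
C = Vt/(Pplat − PEEP) = 448.0 / (21.5 − 7) = 448.0/14.5 = 30.897 mL/cmH2O.
τ = R × C = 9.0 × 0.0309 L/cmH2O = 0.2781 s.
Fraction remaining = e^(−Te/τ) = e^(−0.33/0.2781) = 0.3053.
Trapped volume = 448.0 × 0.3053 = 136.77 mL.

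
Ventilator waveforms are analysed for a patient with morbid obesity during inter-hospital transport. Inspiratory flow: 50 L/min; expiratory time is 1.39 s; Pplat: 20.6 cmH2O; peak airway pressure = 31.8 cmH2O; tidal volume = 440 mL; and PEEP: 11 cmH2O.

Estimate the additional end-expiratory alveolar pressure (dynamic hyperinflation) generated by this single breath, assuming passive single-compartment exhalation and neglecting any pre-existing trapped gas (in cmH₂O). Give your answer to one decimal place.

1.0

Flow: 50 L/min ÷ 60 = 0.8333 L/s.
R = (PIP − Pplat)/V̇ = (31.8 − 20.6) / 0.8333 = 11.2/0.8333 = 13.441 cmH2O·s/L.
C = Vt/(Pplat − PEEP) = 440.0 / (20.6 − 11) = 440.0/9.6 = 45.833 mL/cmH2O.
τ = R × C = 13.441 × 0.04583 L/cmH2O = 0.616 s.
Fraction remaining = e^(−Te/τ) = e^(−1.39/0.616) = 0.1047; trapped volume = 440.0 × 0.1047 = 46.068 mL.
Additional alveolar pressure from trapping ≈ V_trapped / C = 46.068 / 45.833 = 1.005 cmH2O.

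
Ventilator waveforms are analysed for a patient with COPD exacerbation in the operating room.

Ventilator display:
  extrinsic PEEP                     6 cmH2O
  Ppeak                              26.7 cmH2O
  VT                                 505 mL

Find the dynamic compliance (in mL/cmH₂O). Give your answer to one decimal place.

24.4

Dynamic compliance = Vt / (PIP − PEEP) = 505 / (26.7 − 6) = 505 / 20.7 = 24.396 mL/cmH2O.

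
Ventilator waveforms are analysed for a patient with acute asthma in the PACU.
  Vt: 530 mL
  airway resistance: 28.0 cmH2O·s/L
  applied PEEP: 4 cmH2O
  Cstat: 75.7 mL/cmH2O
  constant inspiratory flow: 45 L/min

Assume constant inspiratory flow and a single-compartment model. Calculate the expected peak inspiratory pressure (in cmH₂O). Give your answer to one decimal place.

Flow: 45 L/min ÷ 60 = 0.75 L/s.
Equation of motion (constant flow): PIP = Vt/C + R·V̇ + PEEP.
PIP = 530/75.7 + 28.0×0.75 + 4 = 7.001 + 21.0 + 4 = 32.001 cmH2O.

32.0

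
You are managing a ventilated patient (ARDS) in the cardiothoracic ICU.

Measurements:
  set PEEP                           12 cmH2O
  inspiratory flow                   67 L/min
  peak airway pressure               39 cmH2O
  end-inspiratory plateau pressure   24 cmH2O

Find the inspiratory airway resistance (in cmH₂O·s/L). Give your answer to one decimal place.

13.4

Flow: 67 L/min ÷ 60 = 1.1167 L/s.
Raw = (PIP − Pplat) / flow = (39 − 24) / 1.1167 = 15.0 / 1.1167 = 13.432 cmH2O·s/L.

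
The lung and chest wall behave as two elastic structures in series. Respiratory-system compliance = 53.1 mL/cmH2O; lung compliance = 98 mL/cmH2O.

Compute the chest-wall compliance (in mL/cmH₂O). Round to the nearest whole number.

116

1/Ccw = 1/Crs − 1/CL.
1/Ccw = 1/53.1 − 1/98 = 0.008628.
Ccw = 115.9 mL/cmH2O.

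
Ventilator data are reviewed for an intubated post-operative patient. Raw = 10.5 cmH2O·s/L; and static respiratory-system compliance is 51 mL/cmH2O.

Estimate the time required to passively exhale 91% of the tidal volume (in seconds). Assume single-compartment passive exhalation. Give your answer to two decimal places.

τ = R × C = 10.5 × 51 mL/cmH2O = 10.5 × 0.051 L/cmH2O = 0.5355 s.
Exhaled fraction f = 1 − e^(−t/τ) → t = −τ·ln(1 − f) = −0.5355·ln(0.09) = 1.289 s.

1.29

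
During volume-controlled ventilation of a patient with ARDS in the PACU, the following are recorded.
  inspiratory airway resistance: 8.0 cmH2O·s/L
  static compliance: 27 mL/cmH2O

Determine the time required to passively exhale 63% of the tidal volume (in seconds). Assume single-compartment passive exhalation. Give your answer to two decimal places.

0.21

τ = R × C = 8.0 × 27 mL/cmH2O = 8.0 × 0.027 L/cmH2O = 0.216 s.
Exhaled fraction f = 1 − e^(−t/τ) → t = −τ·ln(1 − f) = −0.216·ln(0.37) = 0.2148 s.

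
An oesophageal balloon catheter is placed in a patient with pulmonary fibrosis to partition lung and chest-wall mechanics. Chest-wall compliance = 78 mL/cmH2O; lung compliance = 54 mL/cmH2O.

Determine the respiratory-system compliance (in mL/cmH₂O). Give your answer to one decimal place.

Lung and chest wall are elastances in series: 1/Crs = 1/CL + 1/Ccw.
1/Crs = 1/54 + 1/78 = 0.03134.
Crs = 31.908 mL/cmH2O.

31.9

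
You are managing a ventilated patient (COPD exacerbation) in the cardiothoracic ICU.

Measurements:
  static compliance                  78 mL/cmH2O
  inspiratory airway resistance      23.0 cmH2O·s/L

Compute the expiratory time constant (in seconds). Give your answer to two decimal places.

τ = R × C = 23.0 × 78 mL/cmH2O = 23.0 × 0.078 L/cmH2O = 1.794 s.

1.79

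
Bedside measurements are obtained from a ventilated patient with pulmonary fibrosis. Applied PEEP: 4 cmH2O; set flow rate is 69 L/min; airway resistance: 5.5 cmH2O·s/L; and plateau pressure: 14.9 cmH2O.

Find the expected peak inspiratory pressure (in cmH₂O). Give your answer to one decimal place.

Flow: 69 L/min ÷ 60 = 1.15 L/s.
PIP = Pplat + Raw × flow = 14.9 + 5.5 × 1.15 = 14.9 + 6.325 = 21.225 cmH2O.

21.2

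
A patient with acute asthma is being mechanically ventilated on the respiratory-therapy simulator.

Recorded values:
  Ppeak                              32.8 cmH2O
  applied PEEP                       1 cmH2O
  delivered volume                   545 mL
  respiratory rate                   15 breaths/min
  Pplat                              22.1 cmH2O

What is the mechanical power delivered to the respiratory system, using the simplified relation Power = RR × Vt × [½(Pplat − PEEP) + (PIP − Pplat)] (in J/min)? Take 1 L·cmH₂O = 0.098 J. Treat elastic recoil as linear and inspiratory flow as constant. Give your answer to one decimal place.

Per-breath work = Vt × [½(Pplat−PEEP) + (PIP−Pplat)] = 0.545 × [0.5×21.1 + 10.7] = 0.545 × 21.25 = 11.581 L·cmH2O.
Power = 15 × 11.581 = 173.72 L·cmH2O/min.
× 0.098 J/(L·cmH2O) → 17.025 J/min.

17.0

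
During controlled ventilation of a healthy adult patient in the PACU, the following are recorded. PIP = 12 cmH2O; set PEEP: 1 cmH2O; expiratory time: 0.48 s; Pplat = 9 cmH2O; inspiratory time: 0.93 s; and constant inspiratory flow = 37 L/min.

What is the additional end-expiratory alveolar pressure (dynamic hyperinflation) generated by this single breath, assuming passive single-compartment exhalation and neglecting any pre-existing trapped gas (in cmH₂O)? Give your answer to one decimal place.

2.0

Flow: 37 L/min ÷ 60 = 0.6167 L/s.
Vt = flow × Ti = 0.6167 L/s × 0.93 s × 1000 mL/L = 573.53 mL.
R = (PIP − Pplat)/V̇ = (12 − 9) / 0.6167 = 3.0/0.6167 = 4.865 cmH2O·s/L.
C = Vt/(Pplat − PEEP) = 573.53 / (9 − 1) = 573.53/8.0 = 71.691 mL/cmH2O.
τ = R × C = 4.865 × 0.07169 L/cmH2O = 0.3488 s.
Fraction remaining = e^(−Te/τ) = e^(−0.48/0.3488) = 0.2525; trapped volume = 573.53 × 0.2525 = 144.82 mL.
Additional alveolar pressure from trapping ≈ V_trapped / C = 144.82 / 71.691 = 2.02 cmH2O.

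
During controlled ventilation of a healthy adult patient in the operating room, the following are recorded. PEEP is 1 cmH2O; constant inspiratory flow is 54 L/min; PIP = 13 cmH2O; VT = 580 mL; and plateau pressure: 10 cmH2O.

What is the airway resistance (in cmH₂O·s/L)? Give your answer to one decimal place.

3.3

Flow: 54 L/min ÷ 60 = 0.9 L/s.
Raw = (PIP − Pplat) / flow = (13 − 10) / 0.9 = 3.0 / 0.9 = 3.333 cmH2O·s/L.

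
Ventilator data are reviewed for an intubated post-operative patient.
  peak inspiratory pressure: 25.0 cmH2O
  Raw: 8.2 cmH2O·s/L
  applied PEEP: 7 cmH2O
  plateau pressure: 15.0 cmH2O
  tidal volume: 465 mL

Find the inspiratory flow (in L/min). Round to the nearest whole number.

73

flow = (PIP − Pplat) / Raw = (25.0 − 15.0) / 8.2 = 1.22 L/s × 60 = 73.2 L/min.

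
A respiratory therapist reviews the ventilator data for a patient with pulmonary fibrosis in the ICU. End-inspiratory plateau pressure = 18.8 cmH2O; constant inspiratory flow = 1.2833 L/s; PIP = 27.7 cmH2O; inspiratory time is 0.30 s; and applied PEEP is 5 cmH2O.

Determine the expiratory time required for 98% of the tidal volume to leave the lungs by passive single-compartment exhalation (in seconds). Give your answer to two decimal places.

Vt = flow × Ti = 1.2833 L/s × 0.30 s × 1000 mL/L = 384.99 mL.
R = (PIP − Pplat)/V̇ = (27.7 − 18.8) / 1.2833 = 8.9/1.2833 = 6.935 cmH2O·s/L.
C = Vt/(Pplat − PEEP) = 384.99 / (18.8 − 5) = 384.99/13.8 = 27.898 mL/cmH2O.
τ = R × C = 6.935 × 0.0279 L/cmH2O = 0.1935 s.
t = −τ·ln(1 − 0.98) = −0.1935·ln(0.02) = 0.757 s.

0.76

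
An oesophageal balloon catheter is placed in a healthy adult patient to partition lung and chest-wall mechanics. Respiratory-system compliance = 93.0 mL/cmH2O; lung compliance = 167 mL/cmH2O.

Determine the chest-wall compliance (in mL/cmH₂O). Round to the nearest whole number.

210

1/Ccw = 1/Crs − 1/CL.
1/Ccw = 1/93.0 − 1/167 = 0.004765.
Ccw = 209.86 mL/cmH2O.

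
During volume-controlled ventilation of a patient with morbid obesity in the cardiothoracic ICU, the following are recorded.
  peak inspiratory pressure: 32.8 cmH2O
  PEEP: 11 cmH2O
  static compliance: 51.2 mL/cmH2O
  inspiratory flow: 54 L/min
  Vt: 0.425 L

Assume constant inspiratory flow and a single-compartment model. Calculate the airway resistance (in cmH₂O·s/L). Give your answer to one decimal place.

15.0

Flow: 54 L/min ÷ 60 = 0.9 L/s.
Equation of motion (constant flow): PIP = Vt/C + R·V̇ + PEEP.
R·V̇ = PIP − Vt/C − PEEP = 32.8 − 425/51.2 − 11 = 32.8 − 8.301 − 11 = 13.499 cmH2O.
R = 13.499 / 0.9 = 14.999 cmH2O·s/L.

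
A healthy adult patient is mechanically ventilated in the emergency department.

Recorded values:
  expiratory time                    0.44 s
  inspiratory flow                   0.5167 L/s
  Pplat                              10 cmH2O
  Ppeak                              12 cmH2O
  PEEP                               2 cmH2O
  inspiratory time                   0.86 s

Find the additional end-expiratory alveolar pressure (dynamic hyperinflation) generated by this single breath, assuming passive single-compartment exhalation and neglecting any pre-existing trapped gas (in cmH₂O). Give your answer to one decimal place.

Vt = flow × Ti = 0.5167 L/s × 0.86 s × 1000 mL/L = 444.36 mL.
R = (PIP − Pplat)/V̇ = (12 − 10) / 0.5167 = 2.0/0.5167 = 3.871 cmH2O·s/L.
C = Vt/(Pplat − PEEP) = 444.36 / (10 − 2) = 444.36/8.0 = 55.545 mL/cmH2O.
τ = R × C = 3.871 × 0.05555 L/cmH2O = 0.215 s.
Fraction remaining = e^(−Te/τ) = e^(−0.44/0.215) = 0.1292; trapped volume = 444.36 × 0.1292 = 57.411 mL.
Additional alveolar pressure from trapping ≈ V_trapped / C = 57.411 / 55.545 = 1.034 cmH2O.

1.0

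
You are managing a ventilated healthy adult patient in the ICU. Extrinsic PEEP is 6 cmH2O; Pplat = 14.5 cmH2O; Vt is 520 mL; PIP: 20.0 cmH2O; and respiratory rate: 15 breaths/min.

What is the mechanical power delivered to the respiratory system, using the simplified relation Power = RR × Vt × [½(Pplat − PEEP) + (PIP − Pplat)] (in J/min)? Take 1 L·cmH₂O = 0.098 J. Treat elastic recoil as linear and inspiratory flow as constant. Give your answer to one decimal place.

7.5

Per-breath work = Vt × [½(Pplat−PEEP) + (PIP−Pplat)] = 0.520 × [0.5×8.5 + 5.5] = 0.520 × 9.75 = 5.07 L·cmH2O.
Power = 15 × 5.07 = 76.05 L·cmH2O/min.
× 0.098 J/(L·cmH2O) → 7.453 J/min.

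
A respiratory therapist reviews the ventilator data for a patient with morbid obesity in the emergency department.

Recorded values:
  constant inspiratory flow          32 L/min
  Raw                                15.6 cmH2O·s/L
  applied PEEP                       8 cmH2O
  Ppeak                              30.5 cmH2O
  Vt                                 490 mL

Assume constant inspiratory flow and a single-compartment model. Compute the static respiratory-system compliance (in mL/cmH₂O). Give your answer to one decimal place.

Flow: 32 L/min ÷ 60 = 0.5333 L/s.
Equation of motion (constant flow): PIP = Vt/C + R·V̇ + PEEP.
Vt/C = PIP − R·V̇ − PEEP = 30.5 − 15.6×0.5333 − 8 = 30.5 − 8.319 − 8 = 14.181 cmH2O.
C = Vt / 14.181 = 490 / 14.181 = 34.553 mL/cmH2O.

34.6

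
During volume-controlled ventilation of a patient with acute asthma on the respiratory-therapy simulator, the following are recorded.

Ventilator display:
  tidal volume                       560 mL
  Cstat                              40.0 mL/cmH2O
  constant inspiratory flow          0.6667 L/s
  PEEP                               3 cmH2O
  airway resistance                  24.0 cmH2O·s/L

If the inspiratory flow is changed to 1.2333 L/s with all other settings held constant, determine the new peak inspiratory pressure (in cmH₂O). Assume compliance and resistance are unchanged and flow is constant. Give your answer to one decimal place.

46.6

PIP = Vt/C + R·V̇ + PEEP (constant-flow equation of motion).
Only the resistive term changes: ΔPIP = R × ΔV̇ = 24.0 × (1.2333 − 0.6667) = 24.0 × 0.5666 = 13.598 cmH2O.
Original PIP = 560/40.0 + 24.0×0.6667 + 3 = 33.001 cmH2O; new PIP = 33.001 + (13.598) = 46.599 cmH2O.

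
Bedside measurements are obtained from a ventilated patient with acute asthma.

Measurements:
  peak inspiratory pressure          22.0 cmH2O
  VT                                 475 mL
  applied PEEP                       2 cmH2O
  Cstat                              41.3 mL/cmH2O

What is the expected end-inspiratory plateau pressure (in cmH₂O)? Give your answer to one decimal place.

13.5

Pplat = PEEP + Vt / Cstat = 2 + 475 / 41.3 = 2 + 11.501 = 13.501 cmH2O.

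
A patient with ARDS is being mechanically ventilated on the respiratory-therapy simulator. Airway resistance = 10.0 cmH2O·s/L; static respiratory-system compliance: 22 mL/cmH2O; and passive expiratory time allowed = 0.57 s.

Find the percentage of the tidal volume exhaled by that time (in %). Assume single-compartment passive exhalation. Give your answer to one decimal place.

τ = R × C = 10.0 × 22 mL/cmH2O = 10.0 × 0.022 L/cmH2O = 0.22 s.
Passive exhalation: V(t)/V₀ = e^(−t/τ) = e^(−0.57/0.22) = 0.07495.
Fraction exhaled = 1 − 0.07495 = 0.9251 → 92.51%.

92.5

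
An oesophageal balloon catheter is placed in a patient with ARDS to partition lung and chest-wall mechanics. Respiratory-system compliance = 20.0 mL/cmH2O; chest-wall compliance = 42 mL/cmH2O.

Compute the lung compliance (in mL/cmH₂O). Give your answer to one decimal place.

1/CL = 1/Crs − 1/Ccw.
1/CL = 1/20.0 − 1/42 = 0.02619.
CL = 38.183 mL/cmH2O.

38.2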